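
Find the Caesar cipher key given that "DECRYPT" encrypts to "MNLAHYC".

Step 1: Compare first letters: D (position 3) -> M (position 12).
Step 2: Shift = (12 - 3) mod 26 = 9.
The shift value is 9.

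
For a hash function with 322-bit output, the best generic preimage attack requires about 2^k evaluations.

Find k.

Step 1: The hash has a 322-bit output.
Step 2: Preimage resistance means: given a digest h(x), it should be infeasible to find any input that hashes to it.
With a 322-bit output there are 2^322 possible digests, so a generic brute-force preimage search costs about 2^322 evaluations.
Step 3: Security level = 322 bits.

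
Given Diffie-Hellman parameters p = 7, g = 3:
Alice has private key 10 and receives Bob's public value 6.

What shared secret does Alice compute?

Step 1: s = B^a mod p = 6^10 mod 7.
  6^1 mod 7 = 6
  6^2 mod 7 = (6 * 6) mod 7 = 1
  6^3 mod 7 = (1 * 6) mod 7 = 6
  6^4 mod 7 = (6 * 6) mod 7 = 1
  6^5 mod 7 = (1 * 6) mod 7 = 6
  6^6 mod 7 = (6 * 6) mod 7 = 1
  6^7 mod 7 = (1 * 6) mod 7 = 6
  6^8 mod 7 = (6 * 6) mod 7 = 1
  6^9 mod 7 = (1 * 6) mod 7 = 6
  6^10 mod 7 = (6 * 6) mod 7 = 1
Result: shared secret = 1.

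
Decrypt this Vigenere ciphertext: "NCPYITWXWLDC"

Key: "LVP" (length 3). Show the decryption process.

Step 1: Key 'LVP' has length 3. Extended key: LVPLVPLVPLVP
Step 2: Decrypt each position:
  N(13) - L(11) = 2 = C
  C(2) - V(21) = 7 = H
  P(15) - P(15) = 0 = A
  Y(24) - L(11) = 13 = N
  I(8) - V(21) = 13 = N
  T(19) - P(15) = 4 = E
  W(22) - L(11) = 11 = L
  X(23) - V(21) = 2 = C
  W(22) - P(15) = 7 = H
  L(11) - L(11) = 0 = A
  D(3) - V(21) = 8 = I
  C(2) - P(15) = 13 = N
Plaintext: CHANNELCHAIN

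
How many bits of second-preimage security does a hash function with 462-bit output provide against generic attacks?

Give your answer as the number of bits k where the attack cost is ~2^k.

Step 1: The hash has a 462-bit output.
Step 2: Second-preimage resistance means: given a specific input x, it should be infeasible to find a different y with h(y) = h(x).
With a 462-bit output, a generic search for a second preimage costs about 2^462 evaluations (each trial matches the fixed target with probability 2^-462).
Step 3: Security level = 462 bits.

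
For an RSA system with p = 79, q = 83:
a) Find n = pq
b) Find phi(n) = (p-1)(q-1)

Step 1: n = p * q = 79 * 83 = 6557.
Step 2: phi(n) = (p-1)(q-1) = 78 * 82 = 6396.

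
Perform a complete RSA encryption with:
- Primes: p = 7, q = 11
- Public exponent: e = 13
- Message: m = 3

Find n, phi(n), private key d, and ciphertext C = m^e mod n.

Step 1: n = 7 * 11 = 77.
Step 2: phi(n) = (7-1)(11-1) = 6 * 10 = 60.
Step 3: Find d = 13^(-1) mod 60 = 37.
  Verify: 13 * 37 = 481 = 1 (mod 60).
Step 4: C = 3^13 mod 77 = 38.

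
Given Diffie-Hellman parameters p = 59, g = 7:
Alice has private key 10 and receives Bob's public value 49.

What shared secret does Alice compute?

Step 1: s = B^a mod p = 49^10 mod 59.
  49^1 mod 59 = 49
  49^2 mod 59 = (49 * 49) mod 59 = 41
  49^3 mod 59 = (41 * 49) mod 59 = 3
  49^4 mod 59 = (3 * 49) mod 59 = 29
  49^5 mod 59 = (29 * 49) mod 59 = 5
  49^6 mod 59 = (5 * 49) mod 59 = 9
  49^7 mod 59 = (9 * 49) mod 59 = 28
  49^8 mod 59 = (28 * 49) mod 59 = 15
  49^9 mod 59 = (15 * 49) mod 59 = 27
  49^10 mod 59 = (27 * 49) mod 59 = 25
Result: shared secret = 25.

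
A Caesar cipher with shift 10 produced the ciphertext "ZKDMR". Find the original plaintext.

Step 1: Reverse the shift by subtracting 10 from each letter position.
  Z (position 25) -> position (25-10) mod 26 = 15 -> P
  K (position 10) -> position (10-10) mod 26 = 0 -> A
  D (position 3) -> position (3-10) mod 26 = 19 -> T
  M (position 12) -> position (12-10) mod 26 = 2 -> C
  R (position 17) -> position (17-10) mod 26 = 7 -> H
Decrypted message: PATCH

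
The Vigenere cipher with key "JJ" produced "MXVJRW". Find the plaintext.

Step 1: Extend key: JJJJJJ
Step 2: Decrypt each letter (c - k) mod 26:
  M(12) - J(9) = (12-9) mod 26 = 3 = D
  X(23) - J(9) = (23-9) mod 26 = 14 = O
  V(21) - J(9) = (21-9) mod 26 = 12 = M
  J(9) - J(9) = (9-9) mod 26 = 0 = A
  R(17) - J(9) = (17-9) mod 26 = 8 = I
  W(22) - J(9) = (22-9) mod 26 = 13 = N
Plaintext: DOMAIN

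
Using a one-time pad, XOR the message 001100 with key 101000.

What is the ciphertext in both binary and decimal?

Step 1: Write out the XOR operation bit by bit:
  Message: 001100
  Key:     101000
  XOR:     100100
Step 2: Convert to decimal: 100100 = 36.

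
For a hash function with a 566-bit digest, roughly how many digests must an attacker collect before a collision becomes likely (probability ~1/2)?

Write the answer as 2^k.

Step 1: The birthday paradox gives collision probability ~50% after sqrt(2^n) = 2^(n/2) hashes.
Step 2: For 566-bit output: 2^(566/2) = 2^283.
Step 3: Approximately 2^283 hash computations needed.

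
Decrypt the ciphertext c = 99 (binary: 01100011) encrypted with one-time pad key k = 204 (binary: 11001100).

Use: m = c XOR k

Step 1: XOR ciphertext with key:
  Ciphertext: 01100011
  Key:        11001100
  XOR:        10101111
Step 2: Plaintext = 10101111 = 175 in decimal.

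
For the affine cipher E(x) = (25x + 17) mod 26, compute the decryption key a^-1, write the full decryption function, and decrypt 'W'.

Step 1: Find a^-1, the modular inverse of 25 mod 26.
Step 2: We need 25 * a^-1 = 1 (mod 26).
Step 3: 25 * 25 = 625 = 24 * 26 + 1, so a^-1 = 25.
Step 4: D(y) = 25(y - 17) mod 26.
Step 5: Apply to 'W' (y = 22): D(22) = 25 * (22 - 17) mod 26 = 25 * 5 mod 26 = 21 -> 'V'.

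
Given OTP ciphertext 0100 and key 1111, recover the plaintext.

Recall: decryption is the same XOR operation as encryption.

Step 1: XOR ciphertext with key:
  Ciphertext: 0100
  Key:        1111
  XOR:        1011
Step 2: Plaintext = 1011 = 11 in decimal.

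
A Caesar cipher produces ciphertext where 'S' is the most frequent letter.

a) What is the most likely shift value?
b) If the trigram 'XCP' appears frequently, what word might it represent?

Step 1: In English, 'E' is the most frequent letter (12.7%).
Step 2: The most frequent ciphertext letter is 'S' (position 18).
Step 3: Shift = (18 - 4) mod 26 = 14.
Step 4: Decrypt 'XCP' by shifting back 14:
  X -> J
  C -> O
  P -> B
Step 5: 'XCP' decrypts to 'JOB'.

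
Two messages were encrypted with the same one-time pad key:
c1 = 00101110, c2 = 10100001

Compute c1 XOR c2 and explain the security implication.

Step 1: c1 XOR c2 = (m1 XOR k) XOR (m2 XOR k).
Step 2: By XOR associativity/commutativity: = m1 XOR m2 XOR k XOR k = m1 XOR m2.
Step 3: 00101110 XOR 10100001 = 10001111 = 143.
Step 4: The key cancels out! An attacker learns m1 XOR m2 = 143, revealing the relationship between plaintexts.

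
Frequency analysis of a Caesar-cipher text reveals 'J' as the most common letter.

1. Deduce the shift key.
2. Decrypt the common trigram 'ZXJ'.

Step 1: In English, 'E' is the most frequent letter (12.7%).
Step 2: The most frequent ciphertext letter is 'J' (position 9).
Step 3: Shift = (9 - 4) mod 26 = 5.
Step 4: Decrypt 'ZXJ' by shifting back 5:
  Z -> U
  X -> S
  J -> E
Step 5: 'ZXJ' decrypts to 'USE'.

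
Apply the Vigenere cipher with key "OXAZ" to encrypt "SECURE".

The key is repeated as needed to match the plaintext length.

Step 1: Repeat key to match plaintext length:
  Plaintext: SECURE
  Key:       OXAZOX
Step 2: Encrypt each letter:
  S(18) + O(14) = (18+14) mod 26 = 6 = G
  E(4) + X(23) = (4+23) mod 26 = 1 = B
  C(2) + A(0) = (2+0) mod 26 = 2 = C
  U(20) + Z(25) = (20+25) mod 26 = 19 = T
  R(17) + O(14) = (17+14) mod 26 = 5 = F
  E(4) + X(23) = (4+23) mod 26 = 1 = B
Ciphertext: GBCTFB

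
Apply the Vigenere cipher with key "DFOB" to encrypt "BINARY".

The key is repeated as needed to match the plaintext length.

Step 1: Repeat key to match plaintext length:
  Plaintext: BINARY
  Key:       DFOBDF
Step 2: Encrypt each letter:
  B(1) + D(3) = (1+3) mod 26 = 4 = E
  I(8) + F(5) = (8+5) mod 26 = 13 = N
  N(13) + O(14) = (13+14) mod 26 = 1 = B
  A(0) + B(1) = (0+1) mod 26 = 1 = B
  R(17) + D(3) = (17+3) mod 26 = 20 = U
  Y(24) + F(5) = (24+5) mod 26 = 3 = D
Ciphertext: ENBBUD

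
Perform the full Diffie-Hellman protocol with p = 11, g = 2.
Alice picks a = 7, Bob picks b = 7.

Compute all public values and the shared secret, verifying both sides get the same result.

Step 1: A = g^a mod p = 2^7 mod 11 = 7.
Step 2: B = g^b mod p = 2^7 mod 11 = 7.
Step 3: Alice computes s = B^a mod p = 7^7 mod 11 = 6.
Step 4: Bob computes s = A^b mod p = 7^7 mod 11 = 6.
Both sides agree: shared secret = 6.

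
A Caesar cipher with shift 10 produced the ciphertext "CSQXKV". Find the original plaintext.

Step 1: Reverse the shift by subtracting 10 from each letter position.
  C (position 2) -> position (2-10) mod 26 = 18 -> S
  S (position 18) -> position (18-10) mod 26 = 8 -> I
  Q (position 16) -> position (16-10) mod 26 = 6 -> G
  X (position 23) -> position (23-10) mod 26 = 13 -> N
  K (position 10) -> position (10-10) mod 26 = 0 -> A
  V (position 21) -> position (21-10) mod 26 = 11 -> L
Decrypted message: SIGNAL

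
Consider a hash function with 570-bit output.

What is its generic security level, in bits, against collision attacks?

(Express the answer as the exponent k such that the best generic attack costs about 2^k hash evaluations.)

Step 1: The hash has a 570-bit output.
Step 2: Collision resistance means it should be infeasible to find any x != y with h(x) = h(y).
By the birthday bound, a generic collision search succeeds after about sqrt(2^570) = 2^(570/2) = 2^285 evaluations.
Step 3: Security level = 285 bits.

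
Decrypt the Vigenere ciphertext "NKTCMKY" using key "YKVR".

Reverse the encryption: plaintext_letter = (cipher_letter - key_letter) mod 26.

Step 1: Extend key: YKVRYKV
Step 2: Decrypt each letter (c - k) mod 26:
  N(13) - Y(24) = (13-24) mod 26 = 15 = P
  K(10) - K(10) = (10-10) mod 26 = 0 = A
  T(19) - V(21) = (19-21) mod 26 = 24 = Y
  C(2) - R(17) = (2-17) mod 26 = 11 = L
  M(12) - Y(24) = (12-24) mod 26 = 14 = O
  K(10) - K(10) = (10-10) mod 26 = 0 = A
  Y(24) - V(21) = (24-21) mod 26 = 3 = D
Plaintext: PAYLOAD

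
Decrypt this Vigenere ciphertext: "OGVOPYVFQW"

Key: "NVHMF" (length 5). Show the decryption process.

Step 1: Key 'NVHMF' has length 5. Extended key: NVHMFNVHMF
Step 2: Decrypt each position:
  O(14) - N(13) = 1 = B
  G(6) - V(21) = 11 = L
  V(21) - H(7) = 14 = O
  O(14) - M(12) = 2 = C
  P(15) - F(5) = 10 = K
  Y(24) - N(13) = 11 = L
  V(21) - V(21) = 0 = A
  F(5) - H(7) = 24 = Y
  Q(16) - M(12) = 4 = E
  W(22) - F(5) = 17 = R
Plaintext: BLOCKLAYER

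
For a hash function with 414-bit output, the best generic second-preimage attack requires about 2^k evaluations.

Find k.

Step 1: The hash has a 414-bit output.
Step 2: Second-preimage resistance means: given a specific input x, it should be infeasible to find a different y with h(y) = h(x).
With a 414-bit output, a generic search for a second preimage costs about 2^414 evaluations (each trial matches the fixed target with probability 2^-414).
Step 3: Security level = 414 bits.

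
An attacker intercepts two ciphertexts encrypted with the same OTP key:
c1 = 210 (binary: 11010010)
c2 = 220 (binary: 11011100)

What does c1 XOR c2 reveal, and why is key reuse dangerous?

Step 1: c1 XOR c2 = (m1 XOR k) XOR (m2 XOR k).
Step 2: By XOR associativity/commutativity: = m1 XOR m2 XOR k XOR k = m1 XOR m2.
Step 3: 11010010 XOR 11011100 = 00001110 = 14.
Step 4: The key cancels out! An attacker learns m1 XOR m2 = 14, revealing the relationship between plaintexts.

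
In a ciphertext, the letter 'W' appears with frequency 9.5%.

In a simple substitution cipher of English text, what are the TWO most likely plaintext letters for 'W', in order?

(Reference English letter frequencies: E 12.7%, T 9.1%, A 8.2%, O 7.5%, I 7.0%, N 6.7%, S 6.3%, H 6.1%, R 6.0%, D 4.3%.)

Step 1: Observed frequency of 'W' is 9.5%.
Step 2: Compute distances to each reference frequency and sort:
  T (9.1%): difference = 0.4% <-- BEST
  A (8.2%): difference = 1.3% <-- RUNNER-UP
  O (7.5%): difference = 2.0%
  I (7.0%): difference = 2.5%
  N (6.7%): difference = 2.8%
Step 3: Most likely is 'T' (9.1%, diff 0.4%); second most likely is 'A' (8.2%, diff 1.3%).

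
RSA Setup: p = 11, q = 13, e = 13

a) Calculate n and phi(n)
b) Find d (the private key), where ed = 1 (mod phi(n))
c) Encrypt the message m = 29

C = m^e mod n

Step 1: n = 11 * 13 = 143.
Step 2: phi(n) = (11-1)(13-1) = 10 * 12 = 120.
Step 3: Find d = 13^(-1) mod 120 = 37.
  Verify: 13 * 37 = 481 = 1 (mod 120).
Step 4: C = 29^13 mod 143 = 68.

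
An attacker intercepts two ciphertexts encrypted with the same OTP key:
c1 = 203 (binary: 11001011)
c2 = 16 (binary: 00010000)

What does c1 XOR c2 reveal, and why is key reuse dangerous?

Step 1: c1 XOR c2 = (m1 XOR k) XOR (m2 XOR k).
Step 2: By XOR associativity/commutativity: = m1 XOR m2 XOR k XOR k = m1 XOR m2.
Step 3: 11001011 XOR 00010000 = 11011011 = 219.
Step 4: The key cancels out! An attacker learns m1 XOR m2 = 219, revealing the relationship between plaintexts.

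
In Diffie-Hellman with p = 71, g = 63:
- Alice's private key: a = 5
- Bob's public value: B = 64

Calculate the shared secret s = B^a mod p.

Step 1: s = B^a mod p = 64^5 mod 71.
  64^1 mod 71 = 64
  64^2 mod 71 = (64 * 64) mod 71 = 49
  64^3 mod 71 = (49 * 64) mod 71 = 12
  64^4 mod 71 = (12 * 64) mod 71 = 58
  64^5 mod 71 = (58 * 64) mod 71 = 20
Result: shared secret = 20.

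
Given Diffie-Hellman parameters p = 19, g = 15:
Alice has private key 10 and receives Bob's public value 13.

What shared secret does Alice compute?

Step 1: s = B^a mod p = 13^10 mod 19.
  13^1 mod 19 = 13
  13^2 mod 19 = (13 * 13) mod 19 = 17
  13^3 mod 19 = (17 * 13) mod 19 = 12
  13^4 mod 19 = (12 * 13) mod 19 = 4
  13^5 mod 19 = (4 * 13) mod 19 = 14
  13^6 mod 19 = (14 * 13) mod 19 = 11
  13^7 mod 19 = (11 * 13) mod 19 = 10
  13^8 mod 19 = (10 * 13) mod 19 = 16
  13^9 mod 19 = (16 * 13) mod 19 = 18
  13^10 mod 19 = (18 * 13) mod 19 = 6
Result: shared secret = 6.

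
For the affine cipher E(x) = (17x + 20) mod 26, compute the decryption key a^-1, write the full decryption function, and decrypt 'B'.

Step 1: Find a^-1, the modular inverse of 17 mod 26.
Step 2: We need 17 * a^-1 = 1 (mod 26).
Step 3: 17 * 23 = 391 = 15 * 26 + 1, so a^-1 = 23.
Step 4: D(y) = 23(y - 20) mod 26.
Step 5: Apply to 'B' (y = 1): D(1) = 23 * (1 - 20) mod 26 = 23 * -19 mod 26 = 5 -> 'F'.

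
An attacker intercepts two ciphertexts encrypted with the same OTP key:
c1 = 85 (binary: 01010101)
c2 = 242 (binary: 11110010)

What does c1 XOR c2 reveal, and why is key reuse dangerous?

Step 1: c1 XOR c2 = (m1 XOR k) XOR (m2 XOR k).
Step 2: By XOR associativity/commutativity: = m1 XOR m2 XOR k XOR k = m1 XOR m2.
Step 3: 01010101 XOR 11110010 = 10100111 = 167.
Step 4: The key cancels out! An attacker learns m1 XOR m2 = 167, revealing the relationship between plaintexts.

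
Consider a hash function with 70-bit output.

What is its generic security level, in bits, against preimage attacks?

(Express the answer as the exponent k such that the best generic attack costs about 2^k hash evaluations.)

Step 1: The hash has a 70-bit output.
Step 2: Preimage resistance means: given a digest h(x), it should be infeasible to find any input that hashes to it.
With a 70-bit output there are 2^70 possible digests, so a generic brute-force preimage search costs about 2^70 evaluations.
Step 3: Security level = 70 bits.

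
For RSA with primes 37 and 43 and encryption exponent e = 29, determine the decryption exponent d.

Step 1: n = 37 * 43 = 1591.
Step 2: phi(n) = 36 * 42 = 1512.
Step 3: Find d such that 29 * d = 1 (mod 1512).
Step 4: d = 29^(-1) mod 1512 = 365.
Verification: 29 * 365 = 10585 = 7 * 1512 + 1.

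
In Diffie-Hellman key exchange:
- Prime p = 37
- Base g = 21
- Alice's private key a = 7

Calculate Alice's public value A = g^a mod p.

Step 1: A = g^a mod p = 21^7 mod 37.
  21^1 mod 37 = 21
  21^2 mod 37 = (21 * 21) mod 37 = 34
  21^3 mod 37 = (34 * 21) mod 37 = 11
  21^4 mod 37 = (11 * 21) mod 37 = 9
  21^5 mod 37 = (9 * 21) mod 37 = 4
  21^6 mod 37 = (4 * 21) mod 37 = 10
  21^7 mod 37 = (10 * 21) mod 37 = 25
Result: A = 25.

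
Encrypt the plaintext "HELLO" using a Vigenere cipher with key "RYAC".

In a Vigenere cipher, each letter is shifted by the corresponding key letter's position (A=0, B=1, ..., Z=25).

Step 1: Repeat key to match plaintext length:
  Plaintext: HELLO
  Key:       RYACR
Step 2: Encrypt each letter:
  H(7) + R(17) = (7+17) mod 26 = 24 = Y
  E(4) + Y(24) = (4+24) mod 26 = 2 = C
  L(11) + A(0) = (11+0) mod 26 = 11 = L
  L(11) + C(2) = (11+2) mod 26 = 13 = N
  O(14) + R(17) = (14+17) mod 26 = 5 = F
Ciphertext: YCLNF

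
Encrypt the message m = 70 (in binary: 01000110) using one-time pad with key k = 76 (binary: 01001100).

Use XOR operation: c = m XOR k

Step 1: Write out the XOR operation bit by bit:
  Message: 01000110
  Key:     01001100
  XOR:     00001010
Step 2: Convert to decimal: 00001010 = 10.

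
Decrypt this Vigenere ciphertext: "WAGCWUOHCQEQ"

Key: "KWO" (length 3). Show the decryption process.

Step 1: Key 'KWO' has length 3. Extended key: KWOKWOKWOKWO
Step 2: Decrypt each position:
  W(22) - K(10) = 12 = M
  A(0) - W(22) = 4 = E
  G(6) - O(14) = 18 = S
  C(2) - K(10) = 18 = S
  W(22) - W(22) = 0 = A
  U(20) - O(14) = 6 = G
  O(14) - K(10) = 4 = E
  H(7) - W(22) = 11 = L
  C(2) - O(14) = 14 = O
  Q(16) - K(10) = 6 = G
  E(4) - W(22) = 8 = I
  Q(16) - O(14) = 2 = C
Plaintext: MESSAGELOGIC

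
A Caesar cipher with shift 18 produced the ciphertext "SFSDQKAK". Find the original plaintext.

Step 1: Reverse the shift by subtracting 18 from each letter position.
  S (position 18) -> position (18-18) mod 26 = 0 -> A
  F (position 5) -> position (5-18) mod 26 = 13 -> N
  S (position 18) -> position (18-18) mod 26 = 0 -> A
  D (position 3) -> position (3-18) mod 26 = 11 -> L
  Q (position 16) -> position (16-18) mod 26 = 24 -> Y
  K (position 10) -> position (10-18) mod 26 = 18 -> S
  A (position 0) -> position (0-18) mod 26 = 8 -> I
  K (position 10) -> position (10-18) mod 26 = 18 -> S
Decrypted message: ANALYSIS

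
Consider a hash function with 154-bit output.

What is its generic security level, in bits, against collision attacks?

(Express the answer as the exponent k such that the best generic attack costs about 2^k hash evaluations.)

Step 1: The hash has a 154-bit output.
Step 2: Collision resistance means it should be infeasible to find any x != y with h(x) = h(y).
By the birthday bound, a generic collision search succeeds after about sqrt(2^154) = 2^(154/2) = 2^77 evaluations.
Step 3: Security level = 77 bits.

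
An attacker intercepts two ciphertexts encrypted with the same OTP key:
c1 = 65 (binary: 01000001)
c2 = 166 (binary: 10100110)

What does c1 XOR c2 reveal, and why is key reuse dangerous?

Step 1: c1 XOR c2 = (m1 XOR k) XOR (m2 XOR k).
Step 2: By XOR associativity/commutativity: = m1 XOR m2 XOR k XOR k = m1 XOR m2.
Step 3: 01000001 XOR 10100110 = 11100111 = 231.
Step 4: The key cancels out! An attacker learns m1 XOR m2 = 231, revealing the relationship between plaintexts.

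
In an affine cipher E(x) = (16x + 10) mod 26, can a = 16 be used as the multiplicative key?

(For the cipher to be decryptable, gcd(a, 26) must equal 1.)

Step 1: Compute gcd(16, 26).
Step 2: gcd(16, 26) = 2.
Since gcd = 2 != 1, 16 shares a common factor with 26, so it cannot be used.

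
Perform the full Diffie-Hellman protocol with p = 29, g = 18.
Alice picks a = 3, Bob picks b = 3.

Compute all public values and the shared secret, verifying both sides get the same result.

Step 1: A = g^a mod p = 18^3 mod 29 = 3.
Step 2: B = g^b mod p = 18^3 mod 29 = 3.
Step 3: Alice computes s = B^a mod p = 3^3 mod 29 = 27.
Step 4: Bob computes s = A^b mod p = 3^3 mod 29 = 27.
Both sides agree: shared secret = 27.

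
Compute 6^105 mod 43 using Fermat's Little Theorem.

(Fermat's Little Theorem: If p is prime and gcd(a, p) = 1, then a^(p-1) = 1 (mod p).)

Step 1: Since 43 is prime, by Fermat's Little Theorem: 6^42 = 1 (mod 43).
Step 2: Reduce exponent: 105 mod 42 = 21.
Step 3: So 6^105 = 6^21 (mod 43).
Step 4: 6^21 mod 43 = 1.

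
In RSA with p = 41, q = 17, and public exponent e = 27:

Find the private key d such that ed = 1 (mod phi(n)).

Step 1: n = 41 * 17 = 697.
Step 2: phi(n) = 40 * 16 = 640.
Step 3: Find d such that 27 * d = 1 (mod 640).
Step 4: d = 27^(-1) mod 640 = 403.
Verification: 27 * 403 = 10881 = 17 * 640 + 1.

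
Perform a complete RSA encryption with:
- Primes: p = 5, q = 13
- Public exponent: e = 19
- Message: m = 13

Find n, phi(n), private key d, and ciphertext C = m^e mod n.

Step 1: n = 5 * 13 = 65.
Step 2: phi(n) = (5-1)(13-1) = 4 * 12 = 48.
Step 3: Find d = 19^(-1) mod 48 = 43.
  Verify: 19 * 43 = 817 = 1 (mod 48).
Step 4: C = 13^19 mod 65 = 52.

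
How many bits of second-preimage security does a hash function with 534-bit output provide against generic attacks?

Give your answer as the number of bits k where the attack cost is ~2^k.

Step 1: The hash has a 534-bit output.
Step 2: Second-preimage resistance means: given a specific input x, it should be infeasible to find a different y with h(y) = h(x).
With a 534-bit output, a generic search for a second preimage costs about 2^534 evaluations (each trial matches the fixed target with probability 2^-534).
Step 3: Security level = 534 bits.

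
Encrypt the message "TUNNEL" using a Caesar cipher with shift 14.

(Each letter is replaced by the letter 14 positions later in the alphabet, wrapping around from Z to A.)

Step 1: For each letter, shift forward by 14 positions (mod 26).
  T (position 19) -> position (19+14) mod 26 = 7 -> H
  U (position 20) -> position (20+14) mod 26 = 8 -> I
  N (position 13) -> position (13+14) mod 26 = 1 -> B
  N (position 13) -> position (13+14) mod 26 = 1 -> B
  E (position 4) -> position (4+14) mod 26 = 18 -> S
  L (position 11) -> position (11+14) mod 26 = 25 -> Z
Result: HIBBSZ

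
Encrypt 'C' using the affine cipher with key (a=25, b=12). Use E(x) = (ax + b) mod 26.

Step 1: Convert 'C' to number: x = 2.
Step 2: E(2) = (25 * 2 + 12) mod 26 = 62 mod 26 = 10.
Step 3: Convert 10 back to letter: K.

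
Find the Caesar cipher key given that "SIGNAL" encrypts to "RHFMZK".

Step 1: Compare first letters: S (position 18) -> R (position 17).
Step 2: Shift = (17 - 18) mod 26 = 25.
The shift value is 25.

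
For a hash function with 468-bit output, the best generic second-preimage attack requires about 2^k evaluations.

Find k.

Step 1: The hash has a 468-bit output.
Step 2: Second-preimage resistance means: given a specific input x, it should be infeasible to find a different y with h(y) = h(x).
With a 468-bit output, a generic search for a second preimage costs about 2^468 evaluations (each trial matches the fixed target with probability 2^-468).
Step 3: Security level = 468 bits.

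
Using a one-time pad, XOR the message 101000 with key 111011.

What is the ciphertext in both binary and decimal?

Step 1: Write out the XOR operation bit by bit:
  Message: 101000
  Key:     111011
  XOR:     010011
Step 2: Convert to decimal: 010011 = 19.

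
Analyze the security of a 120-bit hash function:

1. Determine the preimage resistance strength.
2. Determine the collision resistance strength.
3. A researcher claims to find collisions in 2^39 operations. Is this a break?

Step 1: Preimage resistance requires brute-force of 2^120 operations.
Step 2: Collision resistance (birthday bound) = 2^(120/2) = 2^60.
Step 3: The claimed attack costs 2^39 operations.
Step 4: Since 2^39 < 2^60, the claimed attack beats the generic birthday bound, so collision resistance is broken.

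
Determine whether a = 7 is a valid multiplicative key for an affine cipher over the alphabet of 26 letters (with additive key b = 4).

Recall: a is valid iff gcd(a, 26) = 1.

Step 1: Compute gcd(7, 26).
Step 2: gcd(7, 26) = 1.
Since gcd = 1, 7 is coprime with 26, so it is a valid key.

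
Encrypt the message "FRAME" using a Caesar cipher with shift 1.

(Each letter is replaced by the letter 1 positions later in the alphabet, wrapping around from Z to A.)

Step 1: For each letter, shift forward by 1 positions (mod 26).
  F (position 5) -> position (5+1) mod 26 = 6 -> G
  R (position 17) -> position (17+1) mod 26 = 18 -> S
  A (position 0) -> position (0+1) mod 26 = 1 -> B
  M (position 12) -> position (12+1) mod 26 = 13 -> N
  E (position 4) -> position (4+1) mod 26 = 5 -> F
Result: GSBNF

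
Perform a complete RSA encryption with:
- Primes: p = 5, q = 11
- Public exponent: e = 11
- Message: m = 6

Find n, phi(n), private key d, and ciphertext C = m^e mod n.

Step 1: n = 5 * 11 = 55.
Step 2: phi(n) = (5-1)(11-1) = 4 * 10 = 40.
Step 3: Find d = 11^(-1) mod 40 = 11.
  Verify: 11 * 11 = 121 = 1 (mod 40).
Step 4: C = 6^11 mod 55 = 6.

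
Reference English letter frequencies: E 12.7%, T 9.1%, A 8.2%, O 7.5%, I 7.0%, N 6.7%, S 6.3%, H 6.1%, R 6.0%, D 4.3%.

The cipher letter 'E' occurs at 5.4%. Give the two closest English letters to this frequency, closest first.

Step 1: Observed frequency of 'E' is 5.4%.
Step 2: Compute distances to each reference frequency and sort:
  R (6.0%): difference = 0.6% <-- BEST
  H (6.1%): difference = 0.7% <-- RUNNER-UP
  S (6.3%): difference = 0.9%
  D (4.3%): difference = 1.1%
  N (6.7%): difference = 1.3%
Step 3: Most likely is 'R' (6.0%, diff 0.6%); second most likely is 'H' (6.1%, diff 0.7%).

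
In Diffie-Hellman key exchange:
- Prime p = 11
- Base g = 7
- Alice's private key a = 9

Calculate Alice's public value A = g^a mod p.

Step 1: A = g^a mod p = 7^9 mod 11.
  7^1 mod 11 = 7
  7^2 mod 11 = (7 * 7) mod 11 = 5
  7^3 mod 11 = (5 * 7) mod 11 = 2
  7^4 mod 11 = (2 * 7) mod 11 = 3
  7^5 mod 11 = (3 * 7) mod 11 = 10
  7^6 mod 11 = (10 * 7) mod 11 = 4
  7^7 mod 11 = (4 * 7) mod 11 = 6
  7^8 mod 11 = (6 * 7) mod 11 = 9
  7^9 mod 11 = (9 * 7) mod 11 = 8
Result: A = 8.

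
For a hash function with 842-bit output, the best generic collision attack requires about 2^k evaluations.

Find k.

Step 1: The hash has a 842-bit output.
Step 2: Collision resistance means it should be infeasible to find any x != y with h(x) = h(y).
By the birthday bound, a generic collision search succeeds after about sqrt(2^842) = 2^(842/2) = 2^421 evaluations.
Step 3: Security level = 421 bits.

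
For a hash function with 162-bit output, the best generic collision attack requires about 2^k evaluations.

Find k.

Step 1: The hash has a 162-bit output.
Step 2: Collision resistance means it should be infeasible to find any x != y with h(x) = h(y).
By the birthday bound, a generic collision search succeeds after about sqrt(2^162) = 2^(162/2) = 2^81 evaluations.
Step 3: Security level = 81 bits.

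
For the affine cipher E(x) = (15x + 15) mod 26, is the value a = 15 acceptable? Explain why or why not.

Step 1: Compute gcd(15, 26).
Step 2: gcd(15, 26) = 1.
Since gcd = 1, 15 is coprime with 26, so it is a valid key.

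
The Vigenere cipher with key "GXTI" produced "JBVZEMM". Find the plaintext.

Step 1: Extend key: GXTIGXT
Step 2: Decrypt each letter (c - k) mod 26:
  J(9) - G(6) = (9-6) mod 26 = 3 = D
  B(1) - X(23) = (1-23) mod 26 = 4 = E
  V(21) - T(19) = (21-19) mod 26 = 2 = C
  Z(25) - I(8) = (25-8) mod 26 = 17 = R
  E(4) - G(6) = (4-6) mod 26 = 24 = Y
  M(12) - X(23) = (12-23) mod 26 = 15 = P
  M(12) - T(19) = (12-19) mod 26 = 19 = T
Plaintext: DECRYPT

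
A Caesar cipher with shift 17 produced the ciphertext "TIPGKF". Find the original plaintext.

Step 1: Reverse the shift by subtracting 17 from each letter position.
  T (position 19) -> position (19-17) mod 26 = 2 -> C
  I (position 8) -> position (8-17) mod 26 = 17 -> R
  P (position 15) -> position (15-17) mod 26 = 24 -> Y
  G (position 6) -> position (6-17) mod 26 = 15 -> P
  K (position 10) -> position (10-17) mod 26 = 19 -> T
  F (position 5) -> position (5-17) mod 26 = 14 -> O
Decrypted message: CRYPTO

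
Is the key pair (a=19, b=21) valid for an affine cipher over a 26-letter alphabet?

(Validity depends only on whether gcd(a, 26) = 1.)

Step 1: Compute gcd(19, 26).
Step 2: gcd(19, 26) = 1.
Since gcd = 1, 19 is coprime with 26, so it is a valid key.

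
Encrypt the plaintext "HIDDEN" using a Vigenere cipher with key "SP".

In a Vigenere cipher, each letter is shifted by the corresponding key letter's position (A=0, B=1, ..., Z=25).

Step 1: Repeat key to match plaintext length:
  Plaintext: HIDDEN
  Key:       SPSPSP
Step 2: Encrypt each letter:
  H(7) + S(18) = (7+18) mod 26 = 25 = Z
  I(8) + P(15) = (8+15) mod 26 = 23 = X
  D(3) + S(18) = (3+18) mod 26 = 21 = V
  D(3) + P(15) = (3+15) mod 26 = 18 = S
  E(4) + S(18) = (4+18) mod 26 = 22 = W
  N(13) + P(15) = (13+15) mod 26 = 2 = C
Ciphertext: ZXVSWC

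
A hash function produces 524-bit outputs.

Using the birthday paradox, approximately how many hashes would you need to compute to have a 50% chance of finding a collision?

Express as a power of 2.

Step 1: The birthday paradox gives collision probability ~50% after sqrt(2^n) = 2^(n/2) hashes.
Step 2: For 524-bit output: 2^(524/2) = 2^262.
Step 3: Approximately 2^262 hash computations needed.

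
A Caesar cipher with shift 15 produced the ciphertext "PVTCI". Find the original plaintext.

Step 1: Reverse the shift by subtracting 15 from each letter position.
  P (position 15) -> position (15-15) mod 26 = 0 -> A
  V (position 21) -> position (21-15) mod 26 = 6 -> G
  T (position 19) -> position (19-15) mod 26 = 4 -> E
  C (position 2) -> position (2-15) mod 26 = 13 -> N
  I (position 8) -> position (8-15) mod 26 = 19 -> T
Decrypted message: AGENT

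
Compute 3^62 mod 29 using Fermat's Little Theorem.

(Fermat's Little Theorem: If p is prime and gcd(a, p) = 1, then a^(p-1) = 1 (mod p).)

Step 1: Since 29 is prime, by Fermat's Little Theorem: 3^28 = 1 (mod 29).
Step 2: Reduce exponent: 62 mod 28 = 6.
Step 3: So 3^62 = 3^6 (mod 29).
Step 4: 3^6 mod 29 = 4.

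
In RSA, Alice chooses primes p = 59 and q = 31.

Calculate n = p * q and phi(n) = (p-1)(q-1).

Step 1: n = p * q = 59 * 31 = 1829.
Step 2: phi(n) = (p-1)(q-1) = 58 * 30 = 1740.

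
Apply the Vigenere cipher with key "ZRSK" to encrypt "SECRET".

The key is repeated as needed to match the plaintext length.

Step 1: Repeat key to match plaintext length:
  Plaintext: SECRET
  Key:       ZRSKZR
Step 2: Encrypt each letter:
  S(18) + Z(25) = (18+25) mod 26 = 17 = R
  E(4) + R(17) = (4+17) mod 26 = 21 = V
  C(2) + S(18) = (2+18) mod 26 = 20 = U
  R(17) + K(10) = (17+10) mod 26 = 1 = B
  E(4) + Z(25) = (4+25) mod 26 = 3 = D
  T(19) + R(17) = (19+17) mod 26 = 10 = K
Ciphertext: RVUBDK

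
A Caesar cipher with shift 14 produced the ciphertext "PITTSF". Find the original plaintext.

Step 1: Reverse the shift by subtracting 14 from each letter position.
  P (position 15) -> position (15-14) mod 26 = 1 -> B
  I (position 8) -> position (8-14) mod 26 = 20 -> U
  T (position 19) -> position (19-14) mod 26 = 5 -> F
  T (position 19) -> position (19-14) mod 26 = 5 -> F
  S (position 18) -> position (18-14) mod 26 = 4 -> E
  F (position 5) -> position (5-14) mod 26 = 17 -> R
Decrypted message: BUFFER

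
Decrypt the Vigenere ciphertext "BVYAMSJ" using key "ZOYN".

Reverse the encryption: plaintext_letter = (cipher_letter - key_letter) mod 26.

Step 1: Extend key: ZOYNZOY
Step 2: Decrypt each letter (c - k) mod 26:
  B(1) - Z(25) = (1-25) mod 26 = 2 = C
  V(21) - O(14) = (21-14) mod 26 = 7 = H
  Y(24) - Y(24) = (24-24) mod 26 = 0 = A
  A(0) - N(13) = (0-13) mod 26 = 13 = N
  M(12) - Z(25) = (12-25) mod 26 = 13 = N
  S(18) - O(14) = (18-14) mod 26 = 4 = E
  J(9) - Y(24) = (9-24) mod 26 = 11 = L
Plaintext: CHANNEL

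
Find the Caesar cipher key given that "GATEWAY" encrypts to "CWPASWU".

Step 1: Compare first letters: G (position 6) -> C (position 2).
Step 2: Shift = (2 - 6) mod 26 = 22.
The shift value is 22.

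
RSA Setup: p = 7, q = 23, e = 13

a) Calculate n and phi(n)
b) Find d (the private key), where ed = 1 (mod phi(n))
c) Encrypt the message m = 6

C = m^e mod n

Step 1: n = 7 * 23 = 161.
Step 2: phi(n) = (7-1)(23-1) = 6 * 22 = 132.
Step 3: Find d = 13^(-1) mod 132 = 61.
  Verify: 13 * 61 = 793 = 1 (mod 132).
Step 4: C = 6^13 mod 161 = 13.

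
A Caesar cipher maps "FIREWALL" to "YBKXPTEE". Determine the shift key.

Step 1: Compare first letters: F (position 5) -> Y (position 24).
Step 2: Shift = (24 - 5) mod 26 = 19.
The shift value is 19.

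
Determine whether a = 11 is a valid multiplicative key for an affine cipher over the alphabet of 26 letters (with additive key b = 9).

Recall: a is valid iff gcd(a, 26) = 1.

Step 1: Compute gcd(11, 26).
Step 2: gcd(11, 26) = 1.
Since gcd = 1, 11 is coprime with 26, so it is a valid key.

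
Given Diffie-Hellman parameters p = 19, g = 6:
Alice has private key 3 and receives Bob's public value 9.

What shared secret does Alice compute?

Step 1: s = B^a mod p = 9^3 mod 19.
  9^1 mod 19 = 9
  9^2 mod 19 = (9 * 9) mod 19 = 5
  9^3 mod 19 = (5 * 9) mod 19 = 7
Result: shared secret = 7.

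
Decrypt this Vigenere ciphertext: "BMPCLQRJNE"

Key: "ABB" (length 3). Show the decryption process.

Step 1: Key 'ABB' has length 3. Extended key: ABBABBABBA
Step 2: Decrypt each position:
  B(1) - A(0) = 1 = B
  M(12) - B(1) = 11 = L
  P(15) - B(1) = 14 = O
  C(2) - A(0) = 2 = C
  L(11) - B(1) = 10 = K
  Q(16) - B(1) = 15 = P
  R(17) - A(0) = 17 = R
  J(9) - B(1) = 8 = I
  N(13) - B(1) = 12 = M
  E(4) - A(0) = 4 = E
Plaintext: BLOCKPRIME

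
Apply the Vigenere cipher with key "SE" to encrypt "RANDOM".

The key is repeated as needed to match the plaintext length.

Step 1: Repeat key to match plaintext length:
  Plaintext: RANDOM
  Key:       SESESE
Step 2: Encrypt each letter:
  R(17) + S(18) = (17+18) mod 26 = 9 = J
  A(0) + E(4) = (0+4) mod 26 = 4 = E
  N(13) + S(18) = (13+18) mod 26 = 5 = F
  D(3) + E(4) = (3+4) mod 26 = 7 = H
  O(14) + S(18) = (14+18) mod 26 = 6 = G
  M(12) + E(4) = (12+4) mod 26 = 16 = Q
Ciphertext: JEFHGQ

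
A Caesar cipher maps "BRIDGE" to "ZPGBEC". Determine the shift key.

Step 1: Compare first letters: B (position 1) -> Z (position 25).
Step 2: Shift = (25 - 1) mod 26 = 24.
The shift value is 24.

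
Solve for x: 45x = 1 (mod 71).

Step 1: We need x such that 45 * x = 1 (mod 71).
Step 2: Using the extended Euclidean algorithm or trial:
  45 * 30 = 1350 = 19 * 71 + 1.
Step 3: Since 1350 mod 71 = 1, the inverse is x = 30.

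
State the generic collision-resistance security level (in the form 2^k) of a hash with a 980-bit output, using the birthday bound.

Step 1: The birthday paradox gives collision probability ~50% after sqrt(2^n) = 2^(n/2) hashes.
Step 2: For 980-bit output: 2^(980/2) = 2^490.
Step 3: Approximately 2^490 hash computations needed.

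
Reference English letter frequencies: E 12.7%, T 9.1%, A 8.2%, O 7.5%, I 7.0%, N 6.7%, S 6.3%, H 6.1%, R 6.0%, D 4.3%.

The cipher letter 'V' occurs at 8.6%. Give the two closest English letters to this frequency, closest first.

Step 1: Observed frequency of 'V' is 8.6%.
Step 2: Compute distances to each reference frequency and sort:
  A (8.2%): difference = 0.4% <-- BEST
  T (9.1%): difference = 0.5% <-- RUNNER-UP
  O (7.5%): difference = 1.1%
  I (7.0%): difference = 1.6%
  N (6.7%): difference = 1.9%
Step 3: Most likely is 'A' (8.2%, diff 0.4%); second most likely is 'T' (9.1%, diff 0.5%).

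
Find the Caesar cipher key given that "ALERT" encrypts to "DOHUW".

Step 1: Compare first letters: A (position 0) -> D (position 3).
Step 2: Shift = (3 - 0) mod 26 = 3.
The shift value is 3.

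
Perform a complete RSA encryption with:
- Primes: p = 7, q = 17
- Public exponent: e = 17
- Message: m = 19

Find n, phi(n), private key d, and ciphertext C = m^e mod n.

Step 1: n = 7 * 17 = 119.
Step 2: phi(n) = (7-1)(17-1) = 6 * 16 = 96.
Step 3: Find d = 17^(-1) mod 96 = 17.
  Verify: 17 * 17 = 289 = 1 (mod 96).
Step 4: C = 19^17 mod 119 = 87.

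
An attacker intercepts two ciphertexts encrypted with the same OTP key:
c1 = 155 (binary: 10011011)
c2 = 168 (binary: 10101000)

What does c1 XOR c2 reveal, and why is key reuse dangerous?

Step 1: c1 XOR c2 = (m1 XOR k) XOR (m2 XOR k).
Step 2: By XOR associativity/commutativity: = m1 XOR m2 XOR k XOR k = m1 XOR m2.
Step 3: 10011011 XOR 10101000 = 00110011 = 51.
Step 4: The key cancels out! An attacker learns m1 XOR m2 = 51, revealing the relationship between plaintexts.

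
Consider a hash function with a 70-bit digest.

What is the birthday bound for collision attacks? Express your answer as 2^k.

Step 1: The birthday paradox gives collision probability ~50% after sqrt(2^n) = 2^(n/2) hashes.
Step 2: For 70-bit output: 2^(70/2) = 2^35.
Step 3: Approximately 2^35 hash computations needed.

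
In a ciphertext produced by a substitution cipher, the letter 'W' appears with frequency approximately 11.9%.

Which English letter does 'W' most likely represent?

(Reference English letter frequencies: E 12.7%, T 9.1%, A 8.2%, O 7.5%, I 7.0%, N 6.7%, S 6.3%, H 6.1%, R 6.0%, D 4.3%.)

Step 1: The observed frequency is 11.9%.
Step 2: Compare with English frequencies:
  E: 12.7% (difference: 0.8%) <-- closest
  T: 9.1% (difference: 2.8%)
  A: 8.2% (difference: 3.7%)
  O: 7.5% (difference: 4.4%)
  I: 7.0% (difference: 4.9%)
  N: 6.7% (difference: 5.2%)
  S: 6.3% (difference: 5.6%)
  H: 6.1% (difference: 5.8%)
  R: 6.0% (difference: 5.9%)
  D: 4.3% (difference: 7.6%)
Step 3: 'W' most likely represents 'E' (frequency 12.7%).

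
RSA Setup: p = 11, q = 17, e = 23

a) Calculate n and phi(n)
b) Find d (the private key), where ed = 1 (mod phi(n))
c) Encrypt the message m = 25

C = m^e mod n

Step 1: n = 11 * 17 = 187.
Step 2: phi(n) = (11-1)(17-1) = 10 * 16 = 160.
Step 3: Find d = 23^(-1) mod 160 = 7.
  Verify: 23 * 7 = 161 = 1 (mod 160).
Step 4: C = 25^23 mod 187 = 49.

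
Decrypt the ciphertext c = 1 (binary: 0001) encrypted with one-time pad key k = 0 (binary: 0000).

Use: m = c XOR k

Step 1: XOR ciphertext with key:
  Ciphertext: 0001
  Key:        0000
  XOR:        0001
Step 2: Plaintext = 0001 = 1 in decimal.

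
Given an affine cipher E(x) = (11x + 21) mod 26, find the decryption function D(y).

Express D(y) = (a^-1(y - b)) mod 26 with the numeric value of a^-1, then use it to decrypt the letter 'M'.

Step 1: Find a^-1, the modular inverse of 11 mod 26.
Step 2: We need 11 * a^-1 = 1 (mod 26).
Step 3: 11 * 19 = 209 = 8 * 26 + 1, so a^-1 = 19.
Step 4: D(y) = 19(y - 21) mod 26.
Step 5: Apply to 'M' (y = 12): D(12) = 19 * (12 - 21) mod 26 = 19 * -9 mod 26 = 11 -> 'L'.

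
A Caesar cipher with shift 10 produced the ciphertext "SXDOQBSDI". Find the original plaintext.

Step 1: Reverse the shift by subtracting 10 from each letter position.
  S (position 18) -> position (18-10) mod 26 = 8 -> I
  X (position 23) -> position (23-10) mod 26 = 13 -> N
  D (position 3) -> position (3-10) mod 26 = 19 -> T
  O (position 14) -> position (14-10) mod 26 = 4 -> E
  Q (position 16) -> position (16-10) mod 26 = 6 -> G
  B (position 1) -> position (1-10) mod 26 = 17 -> R
  S (position 18) -> position (18-10) mod 26 = 8 -> I
  D (position 3) -> position (3-10) mod 26 = 19 -> T
  I (position 8) -> position (8-10) mod 26 = 24 -> Y
Decrypted message: INTEGRITY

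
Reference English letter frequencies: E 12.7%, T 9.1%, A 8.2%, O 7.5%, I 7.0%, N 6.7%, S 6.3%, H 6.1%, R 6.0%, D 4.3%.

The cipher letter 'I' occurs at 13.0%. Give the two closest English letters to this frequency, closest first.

Step 1: Observed frequency of 'I' is 13.0%.
Step 2: Compute distances to each reference frequency and sort:
  E (12.7%): difference = 0.3% <-- BEST
  T (9.1%): difference = 3.9% <-- RUNNER-UP
  A (8.2%): difference = 4.8%
  O (7.5%): difference = 5.5%
  I (7.0%): difference = 6.0%
Step 3: Most likely is 'E' (12.7%, diff 0.3%); second most likely is 'T' (9.1%, diff 3.9%).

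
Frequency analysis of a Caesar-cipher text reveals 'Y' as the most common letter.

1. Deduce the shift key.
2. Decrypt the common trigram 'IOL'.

Step 1: In English, 'E' is the most frequent letter (12.7%).
Step 2: The most frequent ciphertext letter is 'Y' (position 24).
Step 3: Shift = (24 - 4) mod 26 = 20.
Step 4: Decrypt 'IOL' by shifting back 20:
  I -> O
  O -> U
  L -> R
Step 5: 'IOL' decrypts to 'OUR'.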